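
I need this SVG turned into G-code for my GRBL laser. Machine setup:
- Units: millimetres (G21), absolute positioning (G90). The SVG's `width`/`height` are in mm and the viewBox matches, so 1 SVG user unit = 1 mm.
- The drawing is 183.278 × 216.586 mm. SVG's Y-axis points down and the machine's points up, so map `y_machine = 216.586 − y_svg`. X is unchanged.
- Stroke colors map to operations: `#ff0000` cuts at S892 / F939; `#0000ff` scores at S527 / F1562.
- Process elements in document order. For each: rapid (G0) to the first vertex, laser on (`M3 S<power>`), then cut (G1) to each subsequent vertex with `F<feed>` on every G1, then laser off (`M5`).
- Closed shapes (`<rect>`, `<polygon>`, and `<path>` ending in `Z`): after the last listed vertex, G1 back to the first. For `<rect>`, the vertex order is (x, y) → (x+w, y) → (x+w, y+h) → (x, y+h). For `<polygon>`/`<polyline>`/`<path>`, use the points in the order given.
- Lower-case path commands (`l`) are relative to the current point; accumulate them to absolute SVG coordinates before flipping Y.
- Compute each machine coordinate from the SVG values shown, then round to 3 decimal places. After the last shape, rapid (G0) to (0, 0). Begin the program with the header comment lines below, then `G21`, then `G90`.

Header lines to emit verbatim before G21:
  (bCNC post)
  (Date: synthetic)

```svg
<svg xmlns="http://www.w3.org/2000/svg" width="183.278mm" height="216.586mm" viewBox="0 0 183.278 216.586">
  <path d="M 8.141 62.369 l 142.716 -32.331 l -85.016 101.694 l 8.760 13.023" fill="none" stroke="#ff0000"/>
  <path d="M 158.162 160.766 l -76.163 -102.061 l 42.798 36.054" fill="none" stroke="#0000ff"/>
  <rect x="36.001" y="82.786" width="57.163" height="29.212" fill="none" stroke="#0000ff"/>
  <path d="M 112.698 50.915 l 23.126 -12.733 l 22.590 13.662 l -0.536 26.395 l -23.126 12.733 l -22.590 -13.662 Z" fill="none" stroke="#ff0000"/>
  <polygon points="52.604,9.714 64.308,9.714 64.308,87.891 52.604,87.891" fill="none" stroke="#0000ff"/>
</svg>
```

Since the viewBox matches the mm dimensions, user units are millimetres directly. The only transform is the Y-flip y_m = 216.586 − y_svg.

Shape 1 is a open polyline drawn with `<path>`. Its stroke #ff0000 means cut at S892, F939. After flipping Y the toolpath is (8.141,154.217) → (150.857,186.548) → (65.841,84.854) → (74.601,71.831).

Shape 2 is a open polyline drawn with `<path>`. Its stroke #0000ff means score at S527, F1562. After flipping Y the toolpath is (158.162,55.820) → (81.999,157.881) → (124.797,121.827).

Shape 3 is a rectangle drawn with `<rect>`. Its stroke #0000ff means score at S527, F1562. After flipping Y the toolpath is (36.001,133.800) → (93.164,133.800) → (93.164,104.588) → (36.001,104.588) → (36.001,133.800), returning to the start.

Shape 4 is a regular polygon drawn with `<path>`. Its stroke #ff0000 means cut at S892, F939. After flipping Y the toolpath is (112.698,165.671) → (135.824,178.404) → (158.414,164.742) → (157.878,138.347) → (134.752,125.614) → (112.162,139.276) → (112.698,165.671), returning to the start.

Shape 5 is a rectangle drawn with `<polygon>`. Its stroke #0000ff means score at S527, F1562. After flipping Y the toolpath is (52.604,206.872) → (64.308,206.872) → (64.308,128.695) → (52.604,128.695) → (52.604,206.872), returning to the start.

(bCNC post)
(Date: synthetic)
G21
G90
G0 X8.141 Y154.217
M3 S892
G1 X150.857 Y186.548 F939
G1 X65.841 Y84.854 F939
G1 X74.601 Y71.831 F939
M5
G0 X158.162 Y55.820
M3 S527
G1 X81.999 Y157.881 F1562
G1 X124.797 Y121.827 F1562
M5
G0 X36.001 Y133.800
M3 S527
G1 X93.164 Y133.800 F1562
G1 X93.164 Y104.588 F1562
G1 X36.001 Y104.588 F1562
G1 X36.001 Y133.800 F1562
M5
G0 X112.698 Y165.671
M3 S892
G1 X135.824 Y178.404 F939
G1 X158.414 Y164.742 F939
G1 X157.878 Y138.347 F939
G1 X134.752 Y125.614 F939
G1 X112.162 Y139.276 F939
G1 X112.698 Y165.671 F939
M5
G0 X52.604 Y206.872
M3 S527
G1 X64.308 Y206.872 F1562
G1 X64.308 Y128.695 F1562
G1 X52.604 Y128.695 F1562
G1 X52.604 Y206.872 F1562
M5
G0 X0.000 Y0.000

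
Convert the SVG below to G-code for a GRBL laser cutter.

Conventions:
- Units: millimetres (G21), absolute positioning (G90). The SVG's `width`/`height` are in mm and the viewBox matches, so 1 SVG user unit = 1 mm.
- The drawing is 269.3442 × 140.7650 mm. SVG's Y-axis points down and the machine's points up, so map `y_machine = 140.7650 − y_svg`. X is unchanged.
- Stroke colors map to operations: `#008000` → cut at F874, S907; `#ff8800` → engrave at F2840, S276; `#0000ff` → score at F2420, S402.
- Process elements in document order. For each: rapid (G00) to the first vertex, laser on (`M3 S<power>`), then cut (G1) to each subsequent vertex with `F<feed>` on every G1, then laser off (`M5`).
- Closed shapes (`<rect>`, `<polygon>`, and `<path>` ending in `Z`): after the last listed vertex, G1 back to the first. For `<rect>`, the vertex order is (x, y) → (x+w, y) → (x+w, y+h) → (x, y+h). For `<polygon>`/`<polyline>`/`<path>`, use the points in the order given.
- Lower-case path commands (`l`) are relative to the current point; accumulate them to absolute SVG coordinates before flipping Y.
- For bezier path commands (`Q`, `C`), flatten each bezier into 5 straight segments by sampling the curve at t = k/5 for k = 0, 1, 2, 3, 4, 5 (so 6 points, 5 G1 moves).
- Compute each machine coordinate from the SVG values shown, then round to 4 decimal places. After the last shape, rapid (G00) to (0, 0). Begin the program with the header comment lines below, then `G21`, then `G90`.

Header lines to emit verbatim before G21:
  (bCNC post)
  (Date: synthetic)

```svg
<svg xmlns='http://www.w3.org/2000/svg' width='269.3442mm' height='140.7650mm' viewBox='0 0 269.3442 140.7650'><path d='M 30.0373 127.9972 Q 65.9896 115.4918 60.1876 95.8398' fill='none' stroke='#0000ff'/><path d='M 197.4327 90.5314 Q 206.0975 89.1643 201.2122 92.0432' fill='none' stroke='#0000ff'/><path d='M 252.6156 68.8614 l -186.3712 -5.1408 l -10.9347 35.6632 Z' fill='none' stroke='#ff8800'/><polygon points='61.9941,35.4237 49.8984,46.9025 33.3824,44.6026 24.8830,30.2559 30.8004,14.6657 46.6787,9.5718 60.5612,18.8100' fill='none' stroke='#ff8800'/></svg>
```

(bCNC post)
(Date: synthetic)
G21
G90
G00 X30.0373 Y12.7678
M3 S402
G1 X42.7480 Y18.0558 F2420
G1 X52.1185 Y23.9156 F2420
G1 X58.1485 Y30.3471 F2420
G1 X60.8382 Y37.3503 F2420
G1 X60.1876 Y44.9252 F2420
M5
G00 X197.4327 Y50.2336
M3 S402
G1 X200.3566 Y50.6106 F2420
G1 X202.1965 Y50.6479 F2420
G1 X202.9524 Y50.3456 F2420
G1 X202.6243 Y49.7035 F2420
G1 X201.2122 Y48.7218 F2420
M5
G00 X252.6156 Y71.9036
M3 S276
G1 X66.2444 Y77.0444 F2840
G1 X55.3097 Y41.3812 F2840
G1 X252.6156 Y71.9036 F2840
M5
G00 X61.9941 Y105.3413
M3 S276
G1 X49.8984 Y93.8625 F2840
G1 X33.3824 Y96.1624 F2840
G1 X24.8830 Y110.5091 F2840
G1 X30.8004 Y126.0993 F2840
G1 X46.6787 Y131.1932 F2840
G1 X60.5612 Y121.9550 F2840
G1 X61.9941 Y105.3413 F2840
M5
G00 X0.0000 Y0.0000

Since the viewBox matches the mm dimensions, user units are millimetres directly. The only transform is the Y-flip y_m = 140.7650 − y_svg.

Shape 1 is a quadratic bezier drawn with `<path>`. Its stroke #0000ff means score at S402, F2420. After flipping Y the toolpath is (30.0373,12.7678) → (42.7480,18.0558) → (52.1185,23.9156) → (58.1485,30.3471) → (60.8382,37.3503) → (60.1876,44.9252).

Shape 2 is a quadratic bezier drawn with `<path>`. Its stroke #0000ff means score at S402, F2420. After flipping Y the toolpath is (197.4327,50.2336) → (200.3566,50.6106) → (202.1965,50.6479) → (202.9524,50.3456) → (202.6243,49.7035) → (201.2122,48.7218).

Shape 3 is a closed polygon drawn with `<path>`. Its stroke #ff8800 means engrave at S276, F2840. After flipping Y the toolpath is (252.6156,71.9036) → (66.2444,77.0444) → (55.3097,41.3812) → (252.6156,71.9036), returning to the start.

Shape 4 is a regular polygon drawn with `<polygon>`. Its stroke #ff8800 means engrave at S276, F2840. After flipping Y the toolpath is (61.9941,105.3413) → (49.8984,93.8625) → (33.3824,96.1624) → (24.8830,110.5091) → (30.8004,126.0993) → (46.6787,131.1932) → (60.5612,121.9550) → (61.9941,105.3413), returning to the start.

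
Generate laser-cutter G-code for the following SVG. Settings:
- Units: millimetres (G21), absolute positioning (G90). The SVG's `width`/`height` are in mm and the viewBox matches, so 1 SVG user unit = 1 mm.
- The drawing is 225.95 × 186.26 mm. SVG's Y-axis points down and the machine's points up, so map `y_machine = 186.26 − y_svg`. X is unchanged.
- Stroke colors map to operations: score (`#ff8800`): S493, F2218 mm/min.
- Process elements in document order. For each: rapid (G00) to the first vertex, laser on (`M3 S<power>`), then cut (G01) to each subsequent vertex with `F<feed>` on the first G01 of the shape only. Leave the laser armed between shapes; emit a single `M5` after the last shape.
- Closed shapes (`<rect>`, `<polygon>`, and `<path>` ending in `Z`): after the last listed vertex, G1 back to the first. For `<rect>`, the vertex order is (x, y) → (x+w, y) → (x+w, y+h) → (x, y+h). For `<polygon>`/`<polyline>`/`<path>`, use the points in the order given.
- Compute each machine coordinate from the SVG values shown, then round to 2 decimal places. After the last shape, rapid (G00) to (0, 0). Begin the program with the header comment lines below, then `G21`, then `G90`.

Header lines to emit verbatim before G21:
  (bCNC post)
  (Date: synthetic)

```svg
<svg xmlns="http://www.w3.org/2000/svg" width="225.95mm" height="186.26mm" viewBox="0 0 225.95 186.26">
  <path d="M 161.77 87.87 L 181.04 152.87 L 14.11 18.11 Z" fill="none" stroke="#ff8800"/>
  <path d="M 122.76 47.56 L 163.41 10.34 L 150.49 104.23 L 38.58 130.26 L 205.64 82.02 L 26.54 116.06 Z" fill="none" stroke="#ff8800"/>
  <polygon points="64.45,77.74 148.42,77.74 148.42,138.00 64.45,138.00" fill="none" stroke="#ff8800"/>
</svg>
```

(bCNC post)
(Date: synthetic)
G21
G90
G00 X161.77 Y98.39
M3 S493
G01 X181.04 Y33.39 F2218
G01 X14.11 Y168.15
G01 X161.77 Y98.39
G00 X122.76 Y138.70
M3 S493
G01 X163.41 Y175.92 F2218
G01 X150.49 Y82.03
G01 X38.58 Y56.00
G01 X205.64 Y104.24
G01 X26.54 Y70.20
G01 X122.76 Y138.70
G00 X64.45 Y108.52
M3 S493
G01 X148.42 Y108.52 F2218
G01 X148.42 Y48.26
G01 X64.45 Y48.26
G01 X64.45 Y108.52
M5
G00 X0.00 Y0.00

Since the viewBox matches the mm dimensions, user units are millimetres directly. The only transform is the Y-flip y_m = 186.26 − y_svg.

Shape 1 is a closed polygon drawn with `<path>`. Its stroke #ff8800 means score at S493, F2218. After flipping Y the toolpath is (161.77,98.39) → (181.04,33.39) → (14.11,168.15) → (161.77,98.39), returning to the start.

Shape 2 is a closed polygon drawn with `<path>`. Its stroke #ff8800 means score at S493, F2218. After flipping Y the toolpath is (122.76,138.70) → (163.41,175.92) → (150.49,82.03) → (38.58,56.00) → (205.64,104.24) → (26.54,70.20) → (122.76,138.70), returning to the start.

Shape 3 is a rectangle drawn with `<polygon>`. Its stroke #ff8800 means score at S493, F2218. After flipping Y the toolpath is (64.45,108.52) → (148.42,108.52) → (148.42,48.26) → (64.45,48.26) → (64.45,108.52), returning to the start.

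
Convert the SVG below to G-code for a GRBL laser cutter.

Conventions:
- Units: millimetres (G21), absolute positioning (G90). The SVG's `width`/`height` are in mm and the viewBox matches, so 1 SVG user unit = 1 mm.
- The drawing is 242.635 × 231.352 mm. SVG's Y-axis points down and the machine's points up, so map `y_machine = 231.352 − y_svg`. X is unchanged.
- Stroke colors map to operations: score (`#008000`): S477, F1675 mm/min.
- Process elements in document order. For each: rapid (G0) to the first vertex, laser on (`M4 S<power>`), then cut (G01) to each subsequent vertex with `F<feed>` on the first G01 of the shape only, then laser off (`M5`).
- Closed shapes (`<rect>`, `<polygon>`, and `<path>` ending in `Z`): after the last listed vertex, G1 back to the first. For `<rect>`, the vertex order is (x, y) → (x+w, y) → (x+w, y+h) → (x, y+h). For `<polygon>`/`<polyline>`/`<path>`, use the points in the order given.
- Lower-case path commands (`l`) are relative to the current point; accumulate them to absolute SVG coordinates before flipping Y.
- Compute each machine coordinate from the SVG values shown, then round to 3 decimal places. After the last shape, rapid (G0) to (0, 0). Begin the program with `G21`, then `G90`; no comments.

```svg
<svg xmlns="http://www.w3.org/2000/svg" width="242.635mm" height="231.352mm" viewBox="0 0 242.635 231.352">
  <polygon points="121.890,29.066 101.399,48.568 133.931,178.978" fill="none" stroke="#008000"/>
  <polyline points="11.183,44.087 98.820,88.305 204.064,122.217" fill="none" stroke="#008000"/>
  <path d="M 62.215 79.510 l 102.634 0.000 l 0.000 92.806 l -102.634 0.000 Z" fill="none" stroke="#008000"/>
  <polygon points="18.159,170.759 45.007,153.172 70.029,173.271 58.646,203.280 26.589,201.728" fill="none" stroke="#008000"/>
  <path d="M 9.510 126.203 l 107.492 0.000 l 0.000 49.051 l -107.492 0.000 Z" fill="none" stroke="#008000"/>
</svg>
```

viewBox `0 0 242.635 231.352` with mm width/height → 1 unit = 1 mm. Flip: y_m = 231.352 − y_svg.

**Shape 1** — `<polygon>` closed polygon, stroke `#008000` → score (S477, F1675). Machine vertices: (121.890,202.286) → (101.399,182.784) → (133.931,52.374) → (121.890,202.286). Closed: final G1 returns to the first vertex.

**Shape 2** — `<polyline>` open polyline, stroke `#008000` → score (S477, F1675). Machine vertices: (11.183,187.265) → (98.820,143.047) → (204.064,109.135). Open path.

**Shape 3** — `<path>` rectangle, stroke `#008000` → score (S477, F1675). Machine vertices: (62.215,151.842) → (164.849,151.842) → (164.849,59.036) → (62.215,59.036) → (62.215,151.842). Closed: final G1 returns to the first vertex.

**Shape 4** — `<polygon>` regular polygon, stroke `#008000` → score (S477, F1675). Machine vertices: (18.159,60.593) → (45.007,78.180) → (70.029,58.081) → (58.646,28.072) → (26.589,29.624) → (18.159,60.593). Closed: final G1 returns to the first vertex.

**Shape 5** — `<path>` rectangle, stroke `#008000` → score (S477, F1675). Machine vertices: (9.510,105.149) → (117.002,105.149) → (117.002,56.098) → (9.510,56.098) → (9.510,105.149). Closed: final G1 returns to the first vertex.

G21
G90
G0 X121.890 Y202.286
M4 S477
G01 X101.399 Y182.784 F1675
G01 X133.931 Y52.374
G01 X121.890 Y202.286
M5
G0 X11.183 Y187.265
M4 S477
G01 X98.820 Y143.047 F1675
G01 X204.064 Y109.135
M5
G0 X62.215 Y151.842
M4 S477
G01 X164.849 Y151.842 F1675
G01 X164.849 Y59.036
G01 X62.215 Y59.036
G01 X62.215 Y151.842
M5
G0 X18.159 Y60.593
M4 S477
G01 X45.007 Y78.180 F1675
G01 X70.029 Y58.081
G01 X58.646 Y28.072
G01 X26.589 Y29.624
G01 X18.159 Y60.593
M5
G0 X9.510 Y105.149
M4 S477
G01 X117.002 Y105.149 F1675
G01 X117.002 Y56.098
G01 X9.510 Y56.098
G01 X9.510 Y105.149
M5
G0 X0.000 Y0.000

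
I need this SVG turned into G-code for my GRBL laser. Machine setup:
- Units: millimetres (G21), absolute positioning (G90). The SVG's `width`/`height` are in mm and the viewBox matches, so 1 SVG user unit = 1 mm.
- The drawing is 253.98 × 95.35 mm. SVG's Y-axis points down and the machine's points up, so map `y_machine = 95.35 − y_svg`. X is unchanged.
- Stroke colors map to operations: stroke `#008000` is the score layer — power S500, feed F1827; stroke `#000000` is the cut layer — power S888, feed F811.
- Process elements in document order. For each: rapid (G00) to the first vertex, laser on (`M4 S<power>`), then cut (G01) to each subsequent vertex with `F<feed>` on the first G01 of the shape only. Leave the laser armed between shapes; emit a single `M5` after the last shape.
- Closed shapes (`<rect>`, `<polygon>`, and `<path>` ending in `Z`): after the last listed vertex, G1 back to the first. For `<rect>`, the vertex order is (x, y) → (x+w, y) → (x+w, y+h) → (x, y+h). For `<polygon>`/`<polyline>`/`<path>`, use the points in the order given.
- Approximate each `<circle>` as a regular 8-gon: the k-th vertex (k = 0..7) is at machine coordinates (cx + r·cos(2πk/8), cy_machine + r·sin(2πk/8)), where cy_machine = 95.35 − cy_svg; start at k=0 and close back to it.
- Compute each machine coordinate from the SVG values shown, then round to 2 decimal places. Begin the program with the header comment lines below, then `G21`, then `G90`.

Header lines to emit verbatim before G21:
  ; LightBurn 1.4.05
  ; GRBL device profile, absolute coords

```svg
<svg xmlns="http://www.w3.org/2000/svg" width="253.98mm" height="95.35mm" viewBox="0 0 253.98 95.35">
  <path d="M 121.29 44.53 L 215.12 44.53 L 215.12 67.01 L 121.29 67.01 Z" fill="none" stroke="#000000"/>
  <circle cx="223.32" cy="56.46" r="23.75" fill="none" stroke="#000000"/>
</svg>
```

Since the viewBox matches the mm dimensions, user units are millimetres directly. The only transform is the Y-flip y_m = 95.35 − y_svg.

Shape 1 is a rectangle drawn with `<path>`. Its stroke #000000 means cut at S888, F811. After flipping Y the toolpath is (121.29,50.82) → (215.12,50.82) → (215.12,28.34) → (121.29,28.34) → (121.29,50.82), returning to the start.

Shape 2 is a circle drawn with `<circle>`. Its stroke #000000 means cut at S888, F811. After flipping Y the toolpath is (247.07,38.89) → (240.11,55.68) → (223.32,62.64) → (206.53,55.68) → (199.57,38.89) → (206.53,22.10) → (223.32,15.14) → (240.11,22.10) → (247.07,38.89), returning to the start.

; LightBurn 1.4.05
; GRBL device profile, absolute coords
G21
G90
G00 X121.29 Y50.82
M4 S888
G01 X215.12 Y50.82 F811
G01 X215.12 Y28.34
G01 X121.29 Y28.34
G01 X121.29 Y50.82
G00 X247.07 Y38.89
M4 S888
G01 X240.11 Y55.68 F811
G01 X223.32 Y62.64
G01 X206.53 Y55.68
G01 X199.57 Y38.89
G01 X206.53 Y22.10
G01 X223.32 Y15.14
G01 X240.11 Y22.10
G01 X247.07 Y38.89
M5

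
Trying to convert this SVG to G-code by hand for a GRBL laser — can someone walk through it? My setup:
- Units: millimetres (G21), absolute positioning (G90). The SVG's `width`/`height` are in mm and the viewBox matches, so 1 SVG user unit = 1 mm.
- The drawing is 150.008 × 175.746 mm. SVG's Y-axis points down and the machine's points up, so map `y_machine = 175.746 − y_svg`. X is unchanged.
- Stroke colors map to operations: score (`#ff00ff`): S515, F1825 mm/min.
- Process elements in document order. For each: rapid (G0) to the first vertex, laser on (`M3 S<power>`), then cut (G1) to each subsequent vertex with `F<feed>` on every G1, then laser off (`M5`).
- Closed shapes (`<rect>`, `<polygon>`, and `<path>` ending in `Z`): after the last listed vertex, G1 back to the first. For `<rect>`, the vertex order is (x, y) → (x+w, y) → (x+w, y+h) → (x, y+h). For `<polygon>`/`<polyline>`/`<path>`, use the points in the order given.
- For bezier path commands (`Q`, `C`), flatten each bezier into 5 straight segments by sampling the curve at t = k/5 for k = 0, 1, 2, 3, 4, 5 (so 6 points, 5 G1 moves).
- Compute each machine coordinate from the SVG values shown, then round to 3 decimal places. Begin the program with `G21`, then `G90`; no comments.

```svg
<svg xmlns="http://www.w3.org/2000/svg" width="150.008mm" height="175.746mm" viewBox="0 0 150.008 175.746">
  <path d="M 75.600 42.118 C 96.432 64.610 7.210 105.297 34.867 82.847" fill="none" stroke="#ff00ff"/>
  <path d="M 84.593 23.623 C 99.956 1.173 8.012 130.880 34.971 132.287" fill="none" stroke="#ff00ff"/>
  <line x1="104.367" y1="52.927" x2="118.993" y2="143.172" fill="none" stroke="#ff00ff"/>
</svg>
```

G21
G90
G0 X75.600 Y133.628
M3 S515
G1 X76.708 Y118.600 F1825
G1 X62.296 Y103.109 F1825
G1 X43.257 Y91.060 F1825
G1 X30.483 Y86.355 F1825
G1 X34.867 Y92.899 F1825
M5
G0 X84.593 Y152.123
M3 S515
G1 X82.744 Y149.578 F1825
G1 X65.999 Y123.977 F1825
G1 X45.216 Y88.782 F1825
G1 X31.254 Y57.456 F1825
G1 X34.971 Y43.459 F1825
M5
G0 X104.367 Y122.819
M3 S515
G1 X118.993 Y32.574 F1825
M5

viewBox `0 0 150.008 175.746` with mm width/height → 1 unit = 1 mm. Flip: y_m = 175.746 − y_svg.

**Shape 1** — `<path>` cubic bezier, stroke `#ff00ff` → score (S515, F1825). Control points (SVG): P0=(75.600,42.118), P1=(96.432,64.610), P2=(7.210,105.297), P3=(34.867,82.847); sampled at t=k/5. Machine vertices: (75.600,133.628) → (76.708,118.600) → (62.296,103.109) → (43.257,91.060) → (30.483,86.355) → (34.867,92.899). Open path.

**Shape 2** — `<path>` cubic bezier, stroke `#ff00ff` → score (S515, F1825). Control points (SVG): P0=(84.593,23.623), P1=(99.956,1.173), P2=(8.012,130.880), P3=(34.971,132.287); sampled at t=k/5. Machine vertices: (84.593,152.123) → (82.744,149.578) → (65.999,123.977) → (45.216,88.782) → (31.254,57.456) → (34.971,43.459). Open path.

**Shape 3** — `<line>` line segment, stroke `#ff00ff` → score (S515, F1825). Machine vertices: (104.367,122.819) → (118.993,32.574). Open path.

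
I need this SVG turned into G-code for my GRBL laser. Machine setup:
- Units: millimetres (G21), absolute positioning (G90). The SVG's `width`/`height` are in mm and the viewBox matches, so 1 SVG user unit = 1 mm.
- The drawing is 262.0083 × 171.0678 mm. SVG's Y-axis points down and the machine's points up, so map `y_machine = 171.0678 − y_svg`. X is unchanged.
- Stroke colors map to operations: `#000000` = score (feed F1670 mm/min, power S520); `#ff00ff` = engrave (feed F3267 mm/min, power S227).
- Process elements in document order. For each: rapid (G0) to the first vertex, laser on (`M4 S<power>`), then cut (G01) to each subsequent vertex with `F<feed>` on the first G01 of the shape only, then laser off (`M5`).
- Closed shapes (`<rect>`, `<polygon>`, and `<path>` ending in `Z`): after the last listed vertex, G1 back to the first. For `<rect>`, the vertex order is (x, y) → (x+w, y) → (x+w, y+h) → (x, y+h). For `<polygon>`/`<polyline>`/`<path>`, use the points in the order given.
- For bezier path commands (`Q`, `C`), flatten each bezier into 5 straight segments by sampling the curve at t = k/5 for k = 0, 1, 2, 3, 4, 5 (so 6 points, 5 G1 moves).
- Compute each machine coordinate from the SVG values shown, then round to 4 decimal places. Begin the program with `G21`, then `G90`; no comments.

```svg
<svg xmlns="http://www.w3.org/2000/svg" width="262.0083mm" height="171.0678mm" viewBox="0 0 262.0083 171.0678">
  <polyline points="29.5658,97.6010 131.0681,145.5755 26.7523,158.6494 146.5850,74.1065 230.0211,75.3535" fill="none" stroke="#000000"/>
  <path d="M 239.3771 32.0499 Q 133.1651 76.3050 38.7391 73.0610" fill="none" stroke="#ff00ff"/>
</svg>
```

G21
G90
G0 X29.5658 Y73.4668
M4 S520
G01 X131.0681 Y25.4923 F1670
G01 X26.7523 Y12.4184
G01 X146.5850 Y96.9613
G01 X230.0211 Y95.7143
M5
G0 X239.3771 Y139.0179
M4 S227
G01 X197.3637 Y123.2158 F3267
G01 X156.2933 Y111.2137
G01 X116.1657 Y103.0115
G01 X76.9809 Y98.6092
G01 X38.7391 Y98.0068
M5

1 u = 1 mm; y_m = 171.0678 − y.

[1] `<polyline>` open polyline, #000000→score S520 F1670: (29.5658,73.4668) → (131.0681,25.4923) → (26.7523,12.4184) → (146.5850,96.9613) → (230.0211,95.7143)

[2] `<path>` quadratic bezier, #ff00ff→engrave S227 F3267: (239.3771,139.0179) → (197.3637,123.2158) → (156.2933,111.2137) → (116.1657,103.0115) → (76.9809,98.6092) → (38.7391,98.0068)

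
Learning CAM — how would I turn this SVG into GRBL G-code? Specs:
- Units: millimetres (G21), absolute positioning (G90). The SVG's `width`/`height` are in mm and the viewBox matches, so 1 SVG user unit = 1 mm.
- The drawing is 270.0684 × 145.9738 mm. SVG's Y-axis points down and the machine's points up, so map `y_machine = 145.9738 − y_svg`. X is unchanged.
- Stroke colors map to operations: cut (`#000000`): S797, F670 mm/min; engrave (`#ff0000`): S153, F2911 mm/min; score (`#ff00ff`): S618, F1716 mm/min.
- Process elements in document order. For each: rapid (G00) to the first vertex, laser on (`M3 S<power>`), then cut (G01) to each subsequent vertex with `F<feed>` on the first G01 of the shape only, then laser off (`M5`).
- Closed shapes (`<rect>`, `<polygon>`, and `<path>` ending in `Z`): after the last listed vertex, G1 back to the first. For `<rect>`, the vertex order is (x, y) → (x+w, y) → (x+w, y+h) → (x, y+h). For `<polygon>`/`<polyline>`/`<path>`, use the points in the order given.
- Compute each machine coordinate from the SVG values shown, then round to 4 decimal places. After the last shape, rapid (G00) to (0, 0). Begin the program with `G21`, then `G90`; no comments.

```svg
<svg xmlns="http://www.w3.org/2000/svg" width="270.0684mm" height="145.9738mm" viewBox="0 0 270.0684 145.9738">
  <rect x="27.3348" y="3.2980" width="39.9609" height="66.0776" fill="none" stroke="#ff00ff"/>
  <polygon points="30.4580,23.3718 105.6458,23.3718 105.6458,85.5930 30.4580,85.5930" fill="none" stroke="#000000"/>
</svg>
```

G21
G90
G00 X27.3348 Y142.6758
M3 S618
G01 X67.2957 Y142.6758 F1716
G01 X67.2957 Y76.5982
G01 X27.3348 Y76.5982
G01 X27.3348 Y142.6758
M5
G00 X30.4580 Y122.6020
M3 S797
G01 X105.6458 Y122.6020 F670
G01 X105.6458 Y60.3808
G01 X30.4580 Y60.3808
G01 X30.4580 Y122.6020
M5
G00 X0.0000 Y0.0000

Since the viewBox matches the mm dimensions, user units are millimetres directly. The only transform is the Y-flip y_m = 145.9738 − y_svg.

Shape 1 is a rectangle drawn with `<rect>`. Its stroke #ff00ff means score at S618, F1716. After flipping Y the toolpath is (27.3348,142.6758) → (67.2957,142.6758) → (67.2957,76.5982) → (27.3348,76.5982) → (27.3348,142.6758), returning to the start.

Shape 2 is a rectangle drawn with `<polygon>`. Its stroke #000000 means cut at S797, F670. After flipping Y the toolpath is (30.4580,122.6020) → (105.6458,122.6020) → (105.6458,60.3808) → (30.4580,60.3808) → (30.4580,122.6020), returning to the start.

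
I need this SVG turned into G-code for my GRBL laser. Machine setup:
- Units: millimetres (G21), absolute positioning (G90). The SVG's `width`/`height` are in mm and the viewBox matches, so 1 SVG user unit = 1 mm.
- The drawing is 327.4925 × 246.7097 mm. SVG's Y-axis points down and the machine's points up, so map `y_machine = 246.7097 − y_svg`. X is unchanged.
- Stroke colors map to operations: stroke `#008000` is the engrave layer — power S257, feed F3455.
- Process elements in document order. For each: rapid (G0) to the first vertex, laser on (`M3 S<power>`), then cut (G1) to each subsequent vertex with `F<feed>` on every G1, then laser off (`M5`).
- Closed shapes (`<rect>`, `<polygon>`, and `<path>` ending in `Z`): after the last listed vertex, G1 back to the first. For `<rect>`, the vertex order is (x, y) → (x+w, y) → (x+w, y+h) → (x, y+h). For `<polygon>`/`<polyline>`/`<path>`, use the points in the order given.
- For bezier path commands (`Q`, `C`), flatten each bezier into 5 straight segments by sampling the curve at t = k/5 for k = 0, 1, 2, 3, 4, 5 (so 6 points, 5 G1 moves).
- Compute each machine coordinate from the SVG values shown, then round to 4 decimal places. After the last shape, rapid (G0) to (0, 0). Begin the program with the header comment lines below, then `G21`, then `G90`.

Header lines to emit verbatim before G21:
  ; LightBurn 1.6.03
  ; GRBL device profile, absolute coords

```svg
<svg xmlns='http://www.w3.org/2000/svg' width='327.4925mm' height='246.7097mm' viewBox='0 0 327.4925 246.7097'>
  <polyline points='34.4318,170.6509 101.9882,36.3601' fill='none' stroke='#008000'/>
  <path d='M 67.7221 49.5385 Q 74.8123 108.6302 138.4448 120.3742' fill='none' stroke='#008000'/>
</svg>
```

viewBox `0 0 327.4925 246.7097` with mm width/height → 1 unit = 1 mm. Flip: y_m = 246.7097 − y_svg.

**Shape 1** — `<polyline>` line segment, stroke `#008000` → engrave (S257, F3455). Machine vertices: (34.4318,76.0588) → (101.9882,210.3496). Open path.

**Shape 2** — `<path>` quadratic bezier, stroke `#008000` → engrave (S257, F3455). Control points (SVG): P0=(67.7221,49.5385), P1=(74.8123,108.6302), P2=(138.4448,120.3742); sampled at t=k/5. Machine vertices: (67.7221,197.1712) → (72.8199,175.4284) → (82.4410,157.4735) → (96.5856,143.3063) → (115.2535,132.9270) → (138.4448,126.3355). Open path.

; LightBurn 1.6.03
; GRBL device profile, absolute coords
G21
G90
G0 X34.4318 Y76.0588
M3 S257
G1 X101.9882 Y210.3496 F3455
M5
G0 X67.7221 Y197.1712
M3 S257
G1 X72.8199 Y175.4284 F3455
G1 X82.4410 Y157.4735 F3455
G1 X96.5856 Y143.3063 F3455
G1 X115.2535 Y132.9270 F3455
G1 X138.4448 Y126.3355 F3455
M5
G0 X0.0000 Y0.0000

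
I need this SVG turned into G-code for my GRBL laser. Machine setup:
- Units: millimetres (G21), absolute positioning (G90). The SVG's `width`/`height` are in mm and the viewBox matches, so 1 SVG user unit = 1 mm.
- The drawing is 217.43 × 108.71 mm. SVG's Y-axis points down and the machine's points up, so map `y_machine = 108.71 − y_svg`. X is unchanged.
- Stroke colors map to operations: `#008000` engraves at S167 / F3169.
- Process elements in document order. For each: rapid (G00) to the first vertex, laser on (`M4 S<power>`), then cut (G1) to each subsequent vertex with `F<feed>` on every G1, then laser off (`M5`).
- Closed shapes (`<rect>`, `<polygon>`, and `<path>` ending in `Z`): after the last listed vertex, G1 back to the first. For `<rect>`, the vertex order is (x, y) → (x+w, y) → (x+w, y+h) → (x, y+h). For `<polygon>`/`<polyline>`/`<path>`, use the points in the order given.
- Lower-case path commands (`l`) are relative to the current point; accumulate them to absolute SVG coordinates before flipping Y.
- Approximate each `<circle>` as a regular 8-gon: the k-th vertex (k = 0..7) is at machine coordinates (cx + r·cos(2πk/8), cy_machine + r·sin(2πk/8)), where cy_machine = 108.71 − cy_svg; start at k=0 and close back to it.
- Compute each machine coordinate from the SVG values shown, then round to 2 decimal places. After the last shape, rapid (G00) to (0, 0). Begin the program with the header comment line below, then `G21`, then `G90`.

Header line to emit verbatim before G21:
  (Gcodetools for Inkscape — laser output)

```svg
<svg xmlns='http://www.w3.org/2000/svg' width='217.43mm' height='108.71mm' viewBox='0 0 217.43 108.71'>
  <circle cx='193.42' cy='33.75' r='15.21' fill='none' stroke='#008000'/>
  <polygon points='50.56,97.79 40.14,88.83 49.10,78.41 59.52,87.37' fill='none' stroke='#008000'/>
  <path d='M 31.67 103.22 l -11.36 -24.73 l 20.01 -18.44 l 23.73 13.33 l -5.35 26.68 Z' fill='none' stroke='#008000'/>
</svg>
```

viewBox `0 0 217.43 108.71` with mm width/height → 1 unit = 1 mm. Flip: y_m = 108.71 − y_svg.

**Shape 1** — `<circle>` circle, stroke `#008000` → engrave (S167, F3169). Machine vertices: (208.63,74.96) → (204.18,85.72) → (193.42,90.17) → (182.66,85.72) → (178.21,74.96) → (182.66,64.20) → (193.42,59.75) → (204.18,64.20) → (208.63,74.96). Closed: final G1 returns to the first vertex.

**Shape 2** — `<polygon>` regular polygon, stroke `#008000` → engrave (S167, F3169). Machine vertices: (50.56,10.92) → (40.14,19.88) → (49.10,30.30) → (59.52,21.34) → (50.56,10.92). Closed: final G1 returns to the first vertex.

**Shape 3** — `<path>` regular polygon, stroke `#008000` → engrave (S167, F3169). Machine vertices: (31.67,5.49) → (20.31,30.22) → (40.32,48.66) → (64.05,35.33) → (58.70,8.65) → (31.67,5.49). Closed: final G1 returns to the first vertex.

(Gcodetools for Inkscape — laser output)
G21
G90
G00 X208.63 Y74.96
M4 S167
G1 X204.18 Y85.72 F3169
G1 X193.42 Y90.17 F3169
G1 X182.66 Y85.72 F3169
G1 X178.21 Y74.96 F3169
G1 X182.66 Y64.20 F3169
G1 X193.42 Y59.75 F3169
G1 X204.18 Y64.20 F3169
G1 X208.63 Y74.96 F3169
M5
G00 X50.56 Y10.92
M4 S167
G1 X40.14 Y19.88 F3169
G1 X49.10 Y30.30 F3169
G1 X59.52 Y21.34 F3169
G1 X50.56 Y10.92 F3169
M5
G00 X31.67 Y5.49
M4 S167
G1 X20.31 Y30.22 F3169
G1 X40.32 Y48.66 F3169
G1 X64.05 Y35.33 F3169
G1 X58.70 Y8.65 F3169
G1 X31.67 Y5.49 F3169
M5
G00 X0.00 Y0.00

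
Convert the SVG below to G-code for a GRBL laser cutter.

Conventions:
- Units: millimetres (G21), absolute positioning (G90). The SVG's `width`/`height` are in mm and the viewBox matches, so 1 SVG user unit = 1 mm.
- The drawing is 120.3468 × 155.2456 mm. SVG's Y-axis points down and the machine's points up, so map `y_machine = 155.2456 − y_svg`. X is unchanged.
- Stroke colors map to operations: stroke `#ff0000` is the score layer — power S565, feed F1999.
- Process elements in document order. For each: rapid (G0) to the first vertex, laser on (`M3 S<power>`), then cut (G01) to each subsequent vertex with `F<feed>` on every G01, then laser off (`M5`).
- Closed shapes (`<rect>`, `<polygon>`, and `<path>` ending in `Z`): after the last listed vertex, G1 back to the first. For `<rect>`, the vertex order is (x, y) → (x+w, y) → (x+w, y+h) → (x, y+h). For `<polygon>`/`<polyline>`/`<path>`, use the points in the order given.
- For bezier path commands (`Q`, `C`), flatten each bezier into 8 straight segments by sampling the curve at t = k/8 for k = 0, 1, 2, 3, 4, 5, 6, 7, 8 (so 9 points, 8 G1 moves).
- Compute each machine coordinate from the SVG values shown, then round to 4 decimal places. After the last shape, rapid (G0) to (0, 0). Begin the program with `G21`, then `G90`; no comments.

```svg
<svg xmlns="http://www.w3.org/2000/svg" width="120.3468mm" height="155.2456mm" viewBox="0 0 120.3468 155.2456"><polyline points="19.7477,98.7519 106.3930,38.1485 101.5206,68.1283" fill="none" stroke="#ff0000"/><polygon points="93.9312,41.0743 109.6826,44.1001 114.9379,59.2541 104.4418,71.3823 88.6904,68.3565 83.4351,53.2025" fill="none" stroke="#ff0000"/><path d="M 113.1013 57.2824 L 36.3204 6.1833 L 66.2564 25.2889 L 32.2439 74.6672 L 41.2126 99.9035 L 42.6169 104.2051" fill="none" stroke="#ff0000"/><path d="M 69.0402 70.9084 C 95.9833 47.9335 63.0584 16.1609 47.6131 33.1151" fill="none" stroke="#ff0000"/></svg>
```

G21
G90
G0 X19.7477 Y56.4937
M3 S565
G01 X106.3930 Y117.0971 F1999
G01 X101.5206 Y87.1173 F1999
M5
G0 X93.9312 Y114.1713
M3 S565
G01 X109.6826 Y111.1455 F1999
G01 X114.9379 Y95.9915 F1999
G01 X104.4418 Y83.8633 F1999
G01 X88.6904 Y86.8891 F1999
G01 X83.4351 Y102.0431 F1999
G01 X93.9312 Y114.1713 F1999
M5
G0 X113.1013 Y97.9632
M3 S565
G01 X36.3204 Y149.0623 F1999
G01 X66.2564 Y129.9567 F1999
G01 X32.2439 Y80.5784 F1999
G01 X41.2126 Y55.3421 F1999
G01 X42.6169 Y51.0405 F1999
M5
G0 X69.0402 Y84.3372
M3 S565
G01 X76.4886 Y93.2528 F1999
G01 X79.2308 Y102.3191 F1999
G01 X78.1733 Y110.8620 F1999
G01 X74.2223 Y118.2073 F1999
G01 X68.2844 Y123.6809 F1999
G01 X61.2659 Y126.6087 F1999
G01 X54.0734 Y126.3166 F1999
G01 X47.6131 Y122.1305 F1999
M5
G0 X0.0000 Y0.0000

Since the viewBox matches the mm dimensions, user units are millimetres directly. The only transform is the Y-flip y_m = 155.2456 − y_svg.

Shape 1 is a open polyline drawn with `<polyline>`. Its stroke #ff0000 means score at S565, F1999. After flipping Y the toolpath is (19.7477,56.4937) → (106.3930,117.0971) → (101.5206,87.1173).

Shape 2 is a regular polygon drawn with `<polygon>`. Its stroke #ff0000 means score at S565, F1999. After flipping Y the toolpath is (93.9312,114.1713) → (109.6826,111.1455) → (114.9379,95.9915) → (104.4418,83.8633) → (88.6904,86.8891) → (83.4351,102.0431) → (93.9312,114.1713), returning to the start.

Shape 3 is a open polyline drawn with `<path>`. Its stroke #ff0000 means score at S565, F1999. After flipping Y the toolpath is (113.1013,97.9632) → (36.3204,149.0623) → (66.2564,129.9567) → (32.2439,80.5784) → (41.2126,55.3421) → (42.6169,51.0405).

Shape 4 is a cubic bezier drawn with `<path>`. Its stroke #ff0000 means score at S565, F1999. After flipping Y the toolpath is (69.0402,84.3372) → (76.4886,93.2528) → (79.2308,102.3191) → (78.1733,110.8620) → (74.2223,118.2073) → (68.2844,123.6809) → (61.2659,126.6087) → (54.0734,126.3166) → (47.6131,122.1305).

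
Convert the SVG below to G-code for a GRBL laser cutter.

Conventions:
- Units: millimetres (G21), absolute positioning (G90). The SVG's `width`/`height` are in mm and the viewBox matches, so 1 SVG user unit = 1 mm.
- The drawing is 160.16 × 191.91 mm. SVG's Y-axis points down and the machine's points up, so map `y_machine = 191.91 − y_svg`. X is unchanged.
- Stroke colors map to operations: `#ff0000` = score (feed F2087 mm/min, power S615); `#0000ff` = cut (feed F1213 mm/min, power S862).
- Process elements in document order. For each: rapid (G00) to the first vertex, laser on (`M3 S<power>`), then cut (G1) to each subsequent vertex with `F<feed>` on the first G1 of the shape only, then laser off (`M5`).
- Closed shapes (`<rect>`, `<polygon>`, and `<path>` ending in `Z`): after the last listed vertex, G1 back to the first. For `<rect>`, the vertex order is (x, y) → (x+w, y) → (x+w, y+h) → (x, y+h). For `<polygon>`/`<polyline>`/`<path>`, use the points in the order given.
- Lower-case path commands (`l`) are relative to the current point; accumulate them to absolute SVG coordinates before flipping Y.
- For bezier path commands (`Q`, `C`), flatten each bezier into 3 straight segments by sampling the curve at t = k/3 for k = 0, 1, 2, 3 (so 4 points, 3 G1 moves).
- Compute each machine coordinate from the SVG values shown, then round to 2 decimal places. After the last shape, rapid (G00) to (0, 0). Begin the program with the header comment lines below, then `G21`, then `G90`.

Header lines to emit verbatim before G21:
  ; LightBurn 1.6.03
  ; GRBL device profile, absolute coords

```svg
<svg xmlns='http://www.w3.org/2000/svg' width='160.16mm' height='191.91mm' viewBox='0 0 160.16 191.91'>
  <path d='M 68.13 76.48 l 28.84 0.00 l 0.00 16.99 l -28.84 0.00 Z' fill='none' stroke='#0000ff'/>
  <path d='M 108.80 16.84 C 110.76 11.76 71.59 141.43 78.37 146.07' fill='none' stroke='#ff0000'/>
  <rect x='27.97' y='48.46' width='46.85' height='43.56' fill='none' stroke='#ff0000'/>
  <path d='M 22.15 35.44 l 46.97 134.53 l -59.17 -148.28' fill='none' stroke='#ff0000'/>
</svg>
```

1 u = 1 mm; y_m = 191.91 − y.

[1] `<path>` rectangle, #0000ff→cut S862 F1213: (68.13,115.43) → (96.97,115.43) → (96.97,98.44) → (68.13,98.44) → (68.13,115.43) (closed)

[2] `<path>` cubic bezier, #ff0000→score S615 F2087: (108.80,175.07) → (100.28,144.85) → (83.68,82.54) → (78.37,45.84)

[3] `<rect>` rectangle, #ff0000→score S615 F2087: (27.97,143.45) → (74.82,143.45) → (74.82,99.89) → (27.97,99.89) → (27.97,143.45) (closed)

[4] `<path>` open polyline, #ff0000→score S615 F2087: (22.15,156.47) → (69.12,21.94) → (9.95,170.22)

; LightBurn 1.6.03
; GRBL device profile, absolute coords
G21
G90
G00 X68.13 Y115.43
M3 S862
G1 X96.97 Y115.43 F1213
G1 X96.97 Y98.44
G1 X68.13 Y98.44
G1 X68.13 Y115.43
M5
G00 X108.80 Y175.07
M3 S615
G1 X100.28 Y144.85 F2087
G1 X83.68 Y82.54
G1 X78.37 Y45.84
M5
G00 X27.97 Y143.45
M3 S615
G1 X74.82 Y143.45 F2087
G1 X74.82 Y99.89
G1 X27.97 Y99.89
G1 X27.97 Y143.45
M5
G00 X22.15 Y156.47
M3 S615
G1 X69.12 Y21.94 F2087
G1 X9.95 Y170.22
M5
G00 X0.00 Y0.00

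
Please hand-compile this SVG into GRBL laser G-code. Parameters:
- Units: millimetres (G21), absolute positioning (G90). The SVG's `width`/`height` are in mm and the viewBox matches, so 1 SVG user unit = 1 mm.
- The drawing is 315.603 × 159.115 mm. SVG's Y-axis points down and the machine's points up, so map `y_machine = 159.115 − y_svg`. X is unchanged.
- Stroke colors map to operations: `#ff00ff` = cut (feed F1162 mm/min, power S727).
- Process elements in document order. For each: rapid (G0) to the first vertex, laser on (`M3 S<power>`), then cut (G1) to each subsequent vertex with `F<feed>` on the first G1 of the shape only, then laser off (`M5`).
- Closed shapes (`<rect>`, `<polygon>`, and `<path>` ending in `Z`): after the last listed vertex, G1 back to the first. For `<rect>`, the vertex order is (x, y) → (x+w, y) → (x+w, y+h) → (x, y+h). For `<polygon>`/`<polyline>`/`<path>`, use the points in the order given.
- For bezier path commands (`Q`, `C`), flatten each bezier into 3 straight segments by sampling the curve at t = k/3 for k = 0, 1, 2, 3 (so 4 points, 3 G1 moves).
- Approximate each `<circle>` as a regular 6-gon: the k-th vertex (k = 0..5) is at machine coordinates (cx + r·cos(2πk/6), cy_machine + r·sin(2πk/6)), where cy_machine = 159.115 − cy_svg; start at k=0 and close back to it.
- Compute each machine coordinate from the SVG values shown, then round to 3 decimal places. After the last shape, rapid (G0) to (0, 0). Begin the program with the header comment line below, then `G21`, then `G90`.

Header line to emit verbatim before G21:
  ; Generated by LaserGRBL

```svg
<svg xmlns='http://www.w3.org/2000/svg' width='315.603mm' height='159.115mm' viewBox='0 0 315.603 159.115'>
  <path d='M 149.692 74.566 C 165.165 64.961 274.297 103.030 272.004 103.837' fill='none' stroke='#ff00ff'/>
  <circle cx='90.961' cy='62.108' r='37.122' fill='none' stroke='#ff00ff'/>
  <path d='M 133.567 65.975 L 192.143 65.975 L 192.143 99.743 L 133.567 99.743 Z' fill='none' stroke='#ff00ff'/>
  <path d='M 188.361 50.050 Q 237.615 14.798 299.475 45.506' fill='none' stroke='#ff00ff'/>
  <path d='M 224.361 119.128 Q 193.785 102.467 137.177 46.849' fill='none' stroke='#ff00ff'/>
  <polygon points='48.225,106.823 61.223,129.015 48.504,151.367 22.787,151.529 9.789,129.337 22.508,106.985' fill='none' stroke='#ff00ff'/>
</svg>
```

; Generated by LaserGRBL
G21
G90
G0 X149.692 Y84.549
M3 S727
G1 X188.789 Y81.408 F1162
G1 X244.751 Y65.360
G1 X272.004 Y55.278
M5
G0 X128.083 Y97.007
M3 S727
G1 X109.522 Y129.156 F1162
G1 X72.400 Y129.156
G1 X53.839 Y97.007
G1 X72.400 Y64.858
G1 X109.522 Y64.858
G1 X128.083 Y97.007
M5
G0 X133.567 Y93.140
M3 S727
G1 X192.143 Y93.140 F1162
G1 X192.143 Y59.372
G1 X133.567 Y59.372
G1 X133.567 Y93.140
M5
G0 X188.361 Y109.065
M3 S727
G1 X222.598 Y125.237 F1162
G1 X259.636 Y126.752
G1 X299.475 Y113.609
M5
G0 X224.361 Y39.987
M3 S727
G1 X201.085 Y55.423 F1162
G1 X172.023 Y79.516
G1 X137.177 Y112.266
M5
G0 X48.225 Y52.292
M3 S727
G1 X61.223 Y30.100 F1162
G1 X48.504 Y7.748
G1 X22.787 Y7.586
G1 X9.789 Y29.778
G1 X22.508 Y52.130
G1 X48.225 Y52.292
M5
G0 X0.000 Y0.000

viewBox `0 0 315.603 159.115` with mm width/height → 1 unit = 1 mm. Flip: y_m = 159.115 − y_svg.

**Shape 1** — `<path>` cubic bezier, stroke `#ff00ff` → cut (S727, F1162). Control points (SVG): P0=(149.692,74.566), P1=(165.165,64.961), P2=(274.297,103.030), P3=(272.004,103.837); sampled at t=k/3. Machine vertices: (149.692,84.549) → (188.789,81.408) → (244.751,65.360) → (272.004,55.278). Open path.

**Shape 2** — `<circle>` circle, stroke `#ff00ff` → cut (S727, F1162). Machine vertices: (128.083,97.007) → (109.522,129.156) → (72.400,129.156) → (53.839,97.007) → (72.400,64.858) → (109.522,64.858) → (128.083,97.007). Closed: final G1 returns to the first vertex.

**Shape 3** — `<path>` rectangle, stroke `#ff00ff` → cut (S727, F1162). Machine vertices: (133.567,93.140) → (192.143,93.140) → (192.143,59.372) → (133.567,59.372) → (133.567,93.140). Closed: final G1 returns to the first vertex.

**Shape 4** — `<path>` quadratic bezier, stroke `#ff00ff` → cut (S727, F1162). Control points (SVG): P0=(188.361,50.050), P1=(237.615,14.798), P2=(299.475,45.506); sampled at t=k/3. Machine vertices: (188.361,109.065) → (222.598,125.237) → (259.636,126.752) → (299.475,113.609). Open path.

**Shape 5** — `<path>` quadratic bezier, stroke `#ff00ff` → cut (S727, F1162). Control points (SVG): P0=(224.361,119.128), P1=(193.785,102.467), P2=(137.177,46.849); sampled at t=k/3. Machine vertices: (224.361,39.987) → (201.085,55.423) → (172.023,79.516) → (137.177,112.266). Open path.

**Shape 6** — `<polygon>` regular polygon, stroke `#ff00ff` → cut (S727, F1162). Machine vertices: (48.225,52.292) → (61.223,30.100) → (48.504,7.748) → (22.787,7.586) → (9.789,29.778) → (22.508,52.130) → (48.225,52.292). Closed: final G1 returns to the first vertex.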